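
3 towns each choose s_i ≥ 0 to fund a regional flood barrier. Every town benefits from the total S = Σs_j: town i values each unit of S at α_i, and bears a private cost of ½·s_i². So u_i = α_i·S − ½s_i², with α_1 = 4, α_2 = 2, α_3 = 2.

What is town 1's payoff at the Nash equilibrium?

24

Town i's FOC: ∂u_i/∂s_i = α_i − s_i = 0, so s_i* = α_i.
NE contributions = (4, 2, 2); S = 8.
u_1 = α_1·S − ½·(s_1)² = 4·8 − ½·4² = 24.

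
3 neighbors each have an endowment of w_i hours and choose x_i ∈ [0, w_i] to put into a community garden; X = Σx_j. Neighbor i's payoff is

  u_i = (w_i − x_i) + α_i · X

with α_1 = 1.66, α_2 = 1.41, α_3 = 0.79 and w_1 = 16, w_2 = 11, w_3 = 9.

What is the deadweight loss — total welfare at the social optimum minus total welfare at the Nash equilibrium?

∂u_i/∂x_i = α_i − 1, so neighbor i contributes w_i if α_i > 1, else 0.
α_i > 1 for i ∈ {1, 2}; NE contributions (16, 11, 0), X = 27.
W^NE = Σw_i − X^NE + (Σα_i)·X^NE = 36 + 2.86·27 = 113.22.
Planner: ∂(Σu_j)/∂x_i = Σα_j − 1 = 2.86 > 0, so everyone contributes w_i; X^SO = 36, W^SO = 36 + 2.86·36 = 138.96.
Deadweight loss = 25.74.

25.74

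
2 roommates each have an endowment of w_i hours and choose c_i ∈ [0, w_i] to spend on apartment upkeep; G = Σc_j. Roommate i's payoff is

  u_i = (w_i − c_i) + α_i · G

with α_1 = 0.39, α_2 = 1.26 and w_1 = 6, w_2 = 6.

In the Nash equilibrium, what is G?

6

∂u_i/∂c_i = α_i − 1, so roommate i contributes w_i if α_i > 1, else 0.
α_i > 1 for i ∈ {2}; NE contributions (0, 6), G = 6.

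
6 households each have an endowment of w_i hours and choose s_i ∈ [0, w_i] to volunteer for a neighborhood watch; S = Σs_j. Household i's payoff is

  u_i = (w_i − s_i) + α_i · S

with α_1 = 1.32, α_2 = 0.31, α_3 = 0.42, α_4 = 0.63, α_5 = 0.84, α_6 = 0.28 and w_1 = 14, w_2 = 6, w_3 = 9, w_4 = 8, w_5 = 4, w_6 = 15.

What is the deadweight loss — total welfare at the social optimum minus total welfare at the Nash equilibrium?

117.6

∂u_i/∂s_i = α_i − 1, so household i contributes w_i if α_i > 1, else 0.
α_i > 1 for i ∈ {1}; NE contributions (14, 0, 0, 0, 0, 0), S = 14.
W^NE = Σw_i − S^NE + (Σα_i)·S^NE = 56 + 2.8·14 = 95.2.
Planner: ∂(Σu_j)/∂s_i = Σα_j − 1 = 2.8 > 0, so everyone contributes w_i; S^SO = 56, W^SO = 56 + 2.8·56 = 212.8.
Deadweight loss = 117.6.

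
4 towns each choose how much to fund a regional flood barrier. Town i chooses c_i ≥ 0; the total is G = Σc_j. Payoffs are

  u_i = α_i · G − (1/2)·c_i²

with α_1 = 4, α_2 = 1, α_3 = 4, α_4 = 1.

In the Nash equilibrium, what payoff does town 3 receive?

32

Town i's FOC: ∂u_i/∂c_i = α_i − c_i = 0, so c_i* = α_i.
NE contributions = (4, 1, 4, 1); G = 10.
u_3 = α_3·G − ½·(c_3)² = 4·10 − ½·4² = 32.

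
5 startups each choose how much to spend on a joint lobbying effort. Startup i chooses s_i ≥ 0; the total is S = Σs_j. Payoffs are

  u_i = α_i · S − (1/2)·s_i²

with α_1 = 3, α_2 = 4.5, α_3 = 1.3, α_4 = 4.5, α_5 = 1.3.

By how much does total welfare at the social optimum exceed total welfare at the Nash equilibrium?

Startup i's FOC: ∂u_i/∂s_i = α_i − s_i = 0, so s_i* = α_i.
NE contributions = (3, 4.5, 1.3, 4.5, 1.3); S = 14.6.
W^NE = (Σα)·S − ½Σα_i² = 14.6² − ½·52.88 = 186.72.
Planner sets s_i = Σα_j = 14.6 for every i, so S^SO = 5·14.6 = 73.
W^SO = (Σα)·S^SO − ½·5·(Σα)² = (5/2)·14.6² = 532.9.
Deadweight loss = W^SO − W^NE = 346.18.

346.18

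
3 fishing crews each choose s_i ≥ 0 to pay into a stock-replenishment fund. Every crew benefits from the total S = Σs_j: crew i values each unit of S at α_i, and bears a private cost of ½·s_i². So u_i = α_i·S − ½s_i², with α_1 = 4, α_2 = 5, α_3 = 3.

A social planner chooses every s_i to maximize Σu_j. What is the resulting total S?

36

Planner FOC: ∂(Σu_j)/∂s_i = (Σα_j) − s_i = 0, so s_i^SO = Σα_j = 12 for every i; S^SO = 36.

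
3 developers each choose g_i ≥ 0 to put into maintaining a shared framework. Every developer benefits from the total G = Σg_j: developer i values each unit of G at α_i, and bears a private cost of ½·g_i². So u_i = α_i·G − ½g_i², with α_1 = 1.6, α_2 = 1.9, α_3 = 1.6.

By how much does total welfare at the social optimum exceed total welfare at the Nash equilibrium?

17.37

Developer i's FOC: ∂u_i/∂g_i = α_i − g_i = 0, so g_i* = α_i.
NE contributions = (1.6, 1.9, 1.6); G = 5.1.
W^NE = (Σα)·G − ½Σα_i² = 5.1² − ½·8.73 = 21.645.
Planner sets g_i = Σα_j = 5.1 for every i, so G^SO = 3·5.1 = 15.3.
W^SO = (Σα)·G^SO − ½·3·(Σα)² = (3/2)·5.1² = 39.015.
Deadweight loss = W^SO − W^NE = 17.37.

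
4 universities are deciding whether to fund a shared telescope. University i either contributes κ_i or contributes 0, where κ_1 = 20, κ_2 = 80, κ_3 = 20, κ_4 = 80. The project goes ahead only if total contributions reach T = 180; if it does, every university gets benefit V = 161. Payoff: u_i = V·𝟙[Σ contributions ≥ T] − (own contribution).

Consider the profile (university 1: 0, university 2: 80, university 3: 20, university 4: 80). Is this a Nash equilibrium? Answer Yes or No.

Total = 180 ≥ 180: provided.
University 1 (pledges 0, payoff 161): pledging 20 → total 200, payoff 141. No gain.
University 2 (pledges 80, payoff 81): dropping to 0 → total 100, payoff 0. No gain.
University 3 (pledges 20, payoff 141): dropping to 0 → total 160, payoff 0. No gain.
University 4 (pledges 80, payoff 81): dropping to 0 → total 100, payoff 0. No gain.

Yes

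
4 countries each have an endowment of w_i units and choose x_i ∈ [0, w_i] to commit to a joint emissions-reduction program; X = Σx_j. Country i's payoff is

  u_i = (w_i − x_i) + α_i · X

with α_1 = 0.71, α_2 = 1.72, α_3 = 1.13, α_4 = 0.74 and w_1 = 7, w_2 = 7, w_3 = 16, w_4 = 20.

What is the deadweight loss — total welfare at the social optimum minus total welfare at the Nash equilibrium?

∂u_i/∂x_i = α_i − 1, so country i contributes w_i if α_i > 1, else 0.
α_i > 1 for i ∈ {2, 3}; NE contributions (0, 7, 16, 0), X = 23.
W^NE = Σw_i − X^NE + (Σα_i)·X^NE = 50 + 3.3·23 = 125.9.
Planner: ∂(Σu_j)/∂x_i = Σα_j − 1 = 3.3 > 0, so everyone contributes w_i; X^SO = 50, W^SO = 50 + 3.3·50 = 215.
Deadweight loss = 89.1.

89.1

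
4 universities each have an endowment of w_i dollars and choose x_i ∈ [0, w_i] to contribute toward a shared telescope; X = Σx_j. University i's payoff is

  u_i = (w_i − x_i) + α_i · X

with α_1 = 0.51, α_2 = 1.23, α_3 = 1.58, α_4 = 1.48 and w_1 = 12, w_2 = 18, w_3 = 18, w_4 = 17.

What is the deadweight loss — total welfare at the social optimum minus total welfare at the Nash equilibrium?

∂u_i/∂x_i = α_i − 1, so university i contributes w_i if α_i > 1, else 0.
α_i > 1 for i ∈ {2, 3, 4}; NE contributions (0, 18, 18, 17), X = 53.
W^NE = Σw_i − X^NE + (Σα_i)·X^NE = 65 + 3.8·53 = 266.4.
Planner: ∂(Σu_j)/∂x_i = Σα_j − 1 = 3.8 > 0, so everyone contributes w_i; X^SO = 65, W^SO = 65 + 3.8·65 = 312.
Deadweight loss = 45.6.

45.6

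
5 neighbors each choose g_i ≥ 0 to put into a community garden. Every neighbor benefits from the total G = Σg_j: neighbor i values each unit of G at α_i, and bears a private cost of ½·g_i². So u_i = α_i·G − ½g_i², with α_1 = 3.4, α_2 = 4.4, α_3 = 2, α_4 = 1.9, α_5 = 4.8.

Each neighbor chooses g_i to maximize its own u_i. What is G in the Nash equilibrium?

16.5

Neighbor i's FOC: ∂u_i/∂g_i = α_i − g_i = 0, so g_i* = α_i.
NE contributions = (3.4, 4.4, 2, 1.9, 4.8); G = 16.5.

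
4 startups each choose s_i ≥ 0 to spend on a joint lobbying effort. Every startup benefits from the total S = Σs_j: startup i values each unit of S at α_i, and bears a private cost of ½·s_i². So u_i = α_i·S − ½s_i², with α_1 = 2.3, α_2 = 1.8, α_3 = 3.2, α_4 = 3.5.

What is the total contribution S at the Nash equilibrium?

Startup i's FOC: ∂u_i/∂s_i = α_i − s_i = 0, so s_i* = α_i.
NE contributions = (2.3, 1.8, 3.2, 3.5); S = 10.8.

10.8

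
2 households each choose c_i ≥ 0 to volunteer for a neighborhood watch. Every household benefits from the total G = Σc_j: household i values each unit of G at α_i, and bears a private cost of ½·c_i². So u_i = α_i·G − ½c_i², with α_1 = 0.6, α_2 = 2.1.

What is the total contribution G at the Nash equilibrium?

Household i's FOC: ∂u_i/∂c_i = α_i − c_i = 0, so c_i* = α_i.
NE contributions = (0.6, 2.1); G = 2.7.

2.7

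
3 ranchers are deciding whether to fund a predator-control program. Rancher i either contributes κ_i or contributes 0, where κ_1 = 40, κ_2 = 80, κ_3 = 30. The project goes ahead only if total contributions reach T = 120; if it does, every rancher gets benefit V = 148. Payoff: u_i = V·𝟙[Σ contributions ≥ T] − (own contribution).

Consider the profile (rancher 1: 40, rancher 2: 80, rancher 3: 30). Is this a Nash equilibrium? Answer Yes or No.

Total = 150 ≥ 120: provided.
Rancher 1 (pledges 40, payoff 108): dropping to 0 → total 110, payoff 0. No gain.
Rancher 2 (pledges 80, payoff 68): dropping to 0 → total 70, payoff 0. No gain.
Rancher 3 (pledges 30, payoff 118): dropping to 0 → total 120, payoff 148. Profitable deviation.

No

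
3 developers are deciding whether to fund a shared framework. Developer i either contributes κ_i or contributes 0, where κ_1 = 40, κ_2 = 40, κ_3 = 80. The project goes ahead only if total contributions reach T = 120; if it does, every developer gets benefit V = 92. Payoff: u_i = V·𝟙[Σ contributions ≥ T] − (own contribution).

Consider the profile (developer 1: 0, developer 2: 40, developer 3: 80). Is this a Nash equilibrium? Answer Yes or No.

Total = 120 ≥ 120: provided.
Developer 1 (pledges 0, payoff 92): pledging 40 → total 160, payoff 52. No gain.
Developer 2 (pledges 40, payoff 52): dropping to 0 → total 80, payoff 0. No gain.
Developer 3 (pledges 80, payoff 12): dropping to 0 → total 40, payoff 0. No gain.

Yes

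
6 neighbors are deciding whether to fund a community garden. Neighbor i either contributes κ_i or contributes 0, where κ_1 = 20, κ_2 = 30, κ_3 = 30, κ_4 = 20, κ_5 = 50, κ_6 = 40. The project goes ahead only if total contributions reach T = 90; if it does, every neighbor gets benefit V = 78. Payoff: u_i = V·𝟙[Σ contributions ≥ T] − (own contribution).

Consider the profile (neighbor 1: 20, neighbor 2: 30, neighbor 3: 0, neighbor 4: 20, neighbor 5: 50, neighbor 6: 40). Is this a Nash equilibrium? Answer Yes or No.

No

Total = 160 ≥ 90: provided.
Neighbor 1 (pledges 20, payoff 58): dropping to 0 → total 140, payoff 78. Profitable deviation.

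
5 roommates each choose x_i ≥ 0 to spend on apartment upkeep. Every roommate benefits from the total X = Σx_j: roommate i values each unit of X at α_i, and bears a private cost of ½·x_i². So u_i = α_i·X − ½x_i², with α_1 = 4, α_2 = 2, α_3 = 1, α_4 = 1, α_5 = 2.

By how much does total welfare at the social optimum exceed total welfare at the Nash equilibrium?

Roommate i's FOC: ∂u_i/∂x_i = α_i − x_i = 0, so x_i* = α_i.
NE contributions = (4, 2, 1, 1, 2); X = 10.
W^NE = (Σα)·X − ½Σα_i² = 10² − ½·26 = 87.
Planner sets x_i = Σα_j = 10 for every i, so X^SO = 5·10 = 50.
W^SO = (Σα)·X^SO − ½·5·(Σα)² = (5/2)·10² = 250.
Deadweight loss = W^SO − W^NE = 163.

163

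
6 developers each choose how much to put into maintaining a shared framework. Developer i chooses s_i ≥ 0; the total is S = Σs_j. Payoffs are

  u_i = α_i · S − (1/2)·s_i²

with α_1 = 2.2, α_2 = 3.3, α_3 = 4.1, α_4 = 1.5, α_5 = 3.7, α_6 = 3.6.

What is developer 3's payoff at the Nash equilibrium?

67.035

Developer i's FOC: ∂u_i/∂s_i = α_i − s_i = 0, so s_i* = α_i.
NE contributions = (2.2, 3.3, 4.1, 1.5, 3.7, 3.6); S = 18.4.
u_3 = α_3·S − ½·(s_3)² = 4.1·18.4 − ½·4.1² = 67.035.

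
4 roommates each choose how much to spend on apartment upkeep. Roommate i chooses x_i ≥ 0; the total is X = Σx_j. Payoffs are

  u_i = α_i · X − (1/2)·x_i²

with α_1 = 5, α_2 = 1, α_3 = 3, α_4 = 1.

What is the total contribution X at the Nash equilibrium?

Roommate i's FOC: ∂u_i/∂x_i = α_i − x_i = 0, so x_i* = α_i.
NE contributions = (5, 1, 3, 1); X = 10.

10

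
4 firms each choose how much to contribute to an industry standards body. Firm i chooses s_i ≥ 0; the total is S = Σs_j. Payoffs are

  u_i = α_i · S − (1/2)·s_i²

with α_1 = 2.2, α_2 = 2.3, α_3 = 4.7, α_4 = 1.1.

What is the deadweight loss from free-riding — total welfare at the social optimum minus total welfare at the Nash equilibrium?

Firm i's FOC: ∂u_i/∂s_i = α_i − s_i = 0, so s_i* = α_i.
NE contributions = (2.2, 2.3, 4.7, 1.1); S = 10.3.
W^NE = (Σα)·S − ½Σα_i² = 10.3² − ½·33.43 = 89.375.
Planner sets s_i = Σα_j = 10.3 for every i, so S^SO = 4·10.3 = 41.2.
W^SO = (Σα)·S^SO − ½·4·(Σα)² = (4/2)·10.3² = 212.18.
Deadweight loss = W^SO − W^NE = 122.805.

122.805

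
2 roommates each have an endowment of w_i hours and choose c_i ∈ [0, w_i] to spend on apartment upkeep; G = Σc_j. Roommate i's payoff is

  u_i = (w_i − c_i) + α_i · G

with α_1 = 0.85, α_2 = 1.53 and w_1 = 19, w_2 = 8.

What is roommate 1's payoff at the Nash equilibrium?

25.8

∂u_i/∂c_i = α_i − 1, so roommate i contributes w_i if α_i > 1, else 0.
α_i > 1 for i ∈ {2}; NE contributions (0, 8), G = 8.
u_1 = (19 − 0) + 0.85·8 = 25.8.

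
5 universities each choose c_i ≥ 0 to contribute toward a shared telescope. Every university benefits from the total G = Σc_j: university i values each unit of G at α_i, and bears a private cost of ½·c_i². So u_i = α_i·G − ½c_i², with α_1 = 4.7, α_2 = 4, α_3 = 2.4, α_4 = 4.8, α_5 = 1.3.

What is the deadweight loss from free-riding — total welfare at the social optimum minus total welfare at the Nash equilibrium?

University i's FOC: ∂u_i/∂c_i = α_i − c_i = 0, so c_i* = α_i.
NE contributions = (4.7, 4, 2.4, 4.8, 1.3); G = 17.2.
W^NE = (Σα)·G − ½Σα_i² = 17.2² − ½·68.58 = 261.55.
Planner sets c_i = Σα_j = 17.2 for every i, so G^SO = 5·17.2 = 86.
W^SO = (Σα)·G^SO − ½·5·(Σα)² = (5/2)·17.2² = 739.6.
Deadweight loss = W^SO − W^NE = 478.05.

478.05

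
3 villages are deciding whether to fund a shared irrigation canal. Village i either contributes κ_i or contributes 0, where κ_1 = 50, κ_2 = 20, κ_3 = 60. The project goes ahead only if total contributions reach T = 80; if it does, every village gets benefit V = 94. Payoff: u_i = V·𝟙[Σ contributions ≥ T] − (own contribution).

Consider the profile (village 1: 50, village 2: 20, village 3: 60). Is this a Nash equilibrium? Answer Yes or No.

Total = 130 ≥ 80: provided.
Village 1 (pledges 50, payoff 44): dropping to 0 → total 80, payoff 94. Profitable deviation.

No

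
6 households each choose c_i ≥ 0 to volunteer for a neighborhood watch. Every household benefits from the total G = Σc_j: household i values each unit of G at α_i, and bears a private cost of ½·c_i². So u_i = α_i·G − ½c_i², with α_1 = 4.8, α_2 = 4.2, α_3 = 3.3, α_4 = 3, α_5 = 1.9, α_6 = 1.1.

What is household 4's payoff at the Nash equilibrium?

50.4

Household i's FOC: ∂u_i/∂c_i = α_i − c_i = 0, so c_i* = α_i.
NE contributions = (4.8, 4.2, 3.3, 3, 1.9, 1.1); G = 18.3.
u_4 = α_4·G − ½·(c_4)² = 3·18.3 − ½·3² = 50.4.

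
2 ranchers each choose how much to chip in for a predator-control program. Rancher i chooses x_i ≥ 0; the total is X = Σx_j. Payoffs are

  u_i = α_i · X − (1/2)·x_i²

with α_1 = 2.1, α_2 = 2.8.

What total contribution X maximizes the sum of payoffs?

Planner FOC: ∂(Σu_j)/∂x_i = (Σα_j) − x_i = 0, so x_i^SO = Σα_j = 4.9 for every i; X^SO = 9.8.

9.8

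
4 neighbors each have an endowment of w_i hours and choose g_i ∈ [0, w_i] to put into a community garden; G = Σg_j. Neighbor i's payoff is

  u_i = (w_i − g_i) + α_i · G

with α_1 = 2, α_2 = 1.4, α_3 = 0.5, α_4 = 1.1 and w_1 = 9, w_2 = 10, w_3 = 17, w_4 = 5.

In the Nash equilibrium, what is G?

24

∂u_i/∂g_i = α_i − 1, so neighbor i contributes w_i if α_i > 1, else 0.
α_i > 1 for i ∈ {1, 2, 4}; NE contributions (9, 10, 0, 5), G = 24.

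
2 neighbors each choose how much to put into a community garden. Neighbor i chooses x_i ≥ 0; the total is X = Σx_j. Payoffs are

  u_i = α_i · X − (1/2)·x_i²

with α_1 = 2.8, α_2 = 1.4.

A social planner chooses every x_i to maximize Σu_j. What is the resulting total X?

Planner FOC: ∂(Σu_j)/∂x_i = (Σα_j) − x_i = 0, so x_i^SO = Σα_j = 4.2 for every i; X^SO = 8.4.

8.4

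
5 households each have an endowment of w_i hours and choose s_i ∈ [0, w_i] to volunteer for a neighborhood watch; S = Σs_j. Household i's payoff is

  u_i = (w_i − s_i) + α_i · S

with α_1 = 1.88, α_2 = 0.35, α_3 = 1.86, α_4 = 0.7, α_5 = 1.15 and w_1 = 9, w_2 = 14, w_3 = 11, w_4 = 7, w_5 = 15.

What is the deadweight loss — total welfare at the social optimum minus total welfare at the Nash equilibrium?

∂u_i/∂s_i = α_i − 1, so household i contributes w_i if α_i > 1, else 0.
α_i > 1 for i ∈ {1, 3, 5}; NE contributions (9, 0, 11, 0, 15), S = 35.
W^NE = Σw_i − S^NE + (Σα_i)·S^NE = 56 + 4.94·35 = 228.9.
Planner: ∂(Σu_j)/∂s_i = Σα_j − 1 = 4.94 > 0, so everyone contributes w_i; S^SO = 56, W^SO = 56 + 4.94·56 = 332.64.
Deadweight loss = 103.74.

103.74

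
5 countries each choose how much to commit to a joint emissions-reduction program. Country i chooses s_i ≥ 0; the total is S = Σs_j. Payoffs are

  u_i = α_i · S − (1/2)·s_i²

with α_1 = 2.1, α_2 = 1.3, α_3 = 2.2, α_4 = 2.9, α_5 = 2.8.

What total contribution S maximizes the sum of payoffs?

Planner FOC: ∂(Σu_j)/∂s_i = (Σα_j) − s_i = 0, so s_i^SO = Σα_j = 11.3 for every i; S^SO = 56.5.

56.5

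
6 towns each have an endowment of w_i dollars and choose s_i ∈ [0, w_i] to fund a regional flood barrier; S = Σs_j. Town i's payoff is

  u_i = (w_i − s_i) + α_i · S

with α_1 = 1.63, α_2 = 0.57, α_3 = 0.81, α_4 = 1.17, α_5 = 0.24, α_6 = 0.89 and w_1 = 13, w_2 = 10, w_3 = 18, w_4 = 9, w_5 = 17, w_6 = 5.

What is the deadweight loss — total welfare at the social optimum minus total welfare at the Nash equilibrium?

∂u_i/∂s_i = α_i − 1, so town i contributes w_i if α_i > 1, else 0.
α_i > 1 for i ∈ {1, 4}; NE contributions (13, 0, 0, 9, 0, 0), S = 22.
W^NE = Σw_i − S^NE + (Σα_i)·S^NE = 72 + 4.31·22 = 166.82.
Planner: ∂(Σu_j)/∂s_i = Σα_j − 1 = 4.31 > 0, so everyone contributes w_i; S^SO = 72, W^SO = 72 + 4.31·72 = 382.32.
Deadweight loss = 215.5.

215.5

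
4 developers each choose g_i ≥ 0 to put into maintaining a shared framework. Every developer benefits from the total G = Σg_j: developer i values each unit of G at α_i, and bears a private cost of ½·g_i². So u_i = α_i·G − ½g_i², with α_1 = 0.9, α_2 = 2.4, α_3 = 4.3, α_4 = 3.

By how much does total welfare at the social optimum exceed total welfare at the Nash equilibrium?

129.39

Developer i's FOC: ∂u_i/∂g_i = α_i − g_i = 0, so g_i* = α_i.
NE contributions = (0.9, 2.4, 4.3, 3); G = 10.6.
W^NE = (Σα)·G − ½Σα_i² = 10.6² − ½·34.06 = 95.33.
Planner sets g_i = Σα_j = 10.6 for every i, so G^SO = 4·10.6 = 42.4.
W^SO = (Σα)·G^SO − ½·4·(Σα)² = (4/2)·10.6² = 224.72.
Deadweight loss = W^SO − W^NE = 129.39.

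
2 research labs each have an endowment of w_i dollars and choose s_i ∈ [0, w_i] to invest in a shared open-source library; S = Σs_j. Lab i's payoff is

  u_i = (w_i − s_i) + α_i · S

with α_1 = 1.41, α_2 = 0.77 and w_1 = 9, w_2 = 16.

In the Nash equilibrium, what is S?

9

∂u_i/∂s_i = α_i − 1, so lab i contributes w_i if α_i > 1, else 0.
α_i > 1 for i ∈ {1}; NE contributions (9, 0), S = 9.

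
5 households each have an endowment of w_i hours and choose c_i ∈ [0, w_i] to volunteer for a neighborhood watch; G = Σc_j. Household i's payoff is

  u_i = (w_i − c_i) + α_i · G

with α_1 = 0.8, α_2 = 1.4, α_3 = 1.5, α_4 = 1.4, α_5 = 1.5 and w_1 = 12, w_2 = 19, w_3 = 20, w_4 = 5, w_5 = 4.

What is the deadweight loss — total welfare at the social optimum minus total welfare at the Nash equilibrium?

∂u_i/∂c_i = α_i − 1, so household i contributes w_i if α_i > 1, else 0.
α_i > 1 for i ∈ {2, 3, 4, 5}; NE contributions (0, 19, 20, 5, 4), G = 48.
W^NE = Σw_i − G^NE + (Σα_i)·G^NE = 60 + 5.6·48 = 328.8.
Planner: ∂(Σu_j)/∂c_i = Σα_j − 1 = 5.6 > 0, so everyone contributes w_i; G^SO = 60, W^SO = 60 + 5.6·60 = 396.
Deadweight loss = 67.2.

67.2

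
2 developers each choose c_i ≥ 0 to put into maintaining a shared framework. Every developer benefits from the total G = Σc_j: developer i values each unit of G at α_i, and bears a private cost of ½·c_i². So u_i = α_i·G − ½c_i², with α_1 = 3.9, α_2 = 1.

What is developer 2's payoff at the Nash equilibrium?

4.4

Developer i's FOC: ∂u_i/∂c_i = α_i − c_i = 0, so c_i* = α_i.
NE contributions = (3.9, 1); G = 4.9.
u_2 = α_2·G − ½·(c_2)² = 1·4.9 − ½·1² = 4.4.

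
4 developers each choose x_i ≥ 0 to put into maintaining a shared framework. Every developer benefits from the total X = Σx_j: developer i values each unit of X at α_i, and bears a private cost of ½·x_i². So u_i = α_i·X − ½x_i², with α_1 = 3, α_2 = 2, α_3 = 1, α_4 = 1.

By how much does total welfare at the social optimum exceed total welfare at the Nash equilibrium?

Developer i's FOC: ∂u_i/∂x_i = α_i − x_i = 0, so x_i* = α_i.
NE contributions = (3, 2, 1, 1); X = 7.
W^NE = (Σα)·X − ½Σα_i² = 7² − ½·15 = 41.5.
Planner sets x_i = Σα_j = 7 for every i, so X^SO = 4·7 = 28.
W^SO = (Σα)·X^SO − ½·4·(Σα)² = (4/2)·7² = 98.
Deadweight loss = W^SO − W^NE = 56.5.

56.5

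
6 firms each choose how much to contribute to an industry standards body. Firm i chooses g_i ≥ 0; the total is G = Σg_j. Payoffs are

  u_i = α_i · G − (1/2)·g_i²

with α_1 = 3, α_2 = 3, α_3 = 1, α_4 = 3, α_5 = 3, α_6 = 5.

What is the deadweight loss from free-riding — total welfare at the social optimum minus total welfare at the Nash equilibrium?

679

Firm i's FOC: ∂u_i/∂g_i = α_i − g_i = 0, so g_i* = α_i.
NE contributions = (3, 3, 1, 3, 3, 5); G = 18.
W^NE = (Σα)·G − ½Σα_i² = 18² − ½·62 = 293.
Planner sets g_i = Σα_j = 18 for every i, so G^SO = 6·18 = 108.
W^SO = (Σα)·G^SO − ½·6·(Σα)² = (6/2)·18² = 972.
Deadweight loss = W^SO − W^NE = 679.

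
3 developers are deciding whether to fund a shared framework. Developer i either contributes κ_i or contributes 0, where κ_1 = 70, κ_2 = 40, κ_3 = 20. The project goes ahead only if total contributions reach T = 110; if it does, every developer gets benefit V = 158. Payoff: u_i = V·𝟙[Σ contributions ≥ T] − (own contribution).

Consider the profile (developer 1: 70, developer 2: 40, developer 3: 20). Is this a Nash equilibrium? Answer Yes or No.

Total = 130 ≥ 110: provided.
Developer 1 (pledges 70, payoff 88): dropping to 0 → total 60, payoff 0. No gain.
Developer 2 (pledges 40, payoff 118): dropping to 0 → total 90, payoff 0. No gain.
Developer 3 (pledges 20, payoff 138): dropping to 0 → total 110, payoff 158. Profitable deviation.

No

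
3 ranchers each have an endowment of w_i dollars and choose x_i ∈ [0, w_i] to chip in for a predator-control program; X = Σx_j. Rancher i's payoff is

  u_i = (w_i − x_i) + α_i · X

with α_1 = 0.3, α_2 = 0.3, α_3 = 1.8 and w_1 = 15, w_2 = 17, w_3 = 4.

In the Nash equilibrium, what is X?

4

∂u_i/∂x_i = α_i − 1, so rancher i contributes w_i if α_i > 1, else 0.
α_i > 1 for i ∈ {3}; NE contributions (0, 0, 4), X = 4.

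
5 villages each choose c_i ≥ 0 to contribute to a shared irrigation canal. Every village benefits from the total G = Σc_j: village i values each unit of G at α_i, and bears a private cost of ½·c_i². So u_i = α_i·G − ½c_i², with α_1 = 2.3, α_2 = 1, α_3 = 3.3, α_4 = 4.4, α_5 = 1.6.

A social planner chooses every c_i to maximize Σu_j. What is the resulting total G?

63

Planner FOC: ∂(Σu_j)/∂c_i = (Σα_j) − c_i = 0, so c_i^SO = Σα_j = 12.6 for every i; G^SO = 63.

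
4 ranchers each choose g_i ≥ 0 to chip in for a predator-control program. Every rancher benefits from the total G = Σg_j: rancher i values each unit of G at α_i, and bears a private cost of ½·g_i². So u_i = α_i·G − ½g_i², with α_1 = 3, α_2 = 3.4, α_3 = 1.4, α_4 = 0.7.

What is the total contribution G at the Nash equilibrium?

8.5

Rancher i's FOC: ∂u_i/∂g_i = α_i − g_i = 0, so g_i* = α_i.
NE contributions = (3, 3.4, 1.4, 0.7); G = 8.5.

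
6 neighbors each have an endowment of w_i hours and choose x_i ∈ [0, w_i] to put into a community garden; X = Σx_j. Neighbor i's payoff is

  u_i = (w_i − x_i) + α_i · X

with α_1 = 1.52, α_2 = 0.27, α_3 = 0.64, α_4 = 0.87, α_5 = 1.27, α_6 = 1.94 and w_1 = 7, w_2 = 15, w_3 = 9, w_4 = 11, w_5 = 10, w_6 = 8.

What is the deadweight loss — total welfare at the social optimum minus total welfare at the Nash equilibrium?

∂u_i/∂x_i = α_i − 1, so neighbor i contributes w_i if α_i > 1, else 0.
α_i > 1 for i ∈ {1, 5, 6}; NE contributions (7, 0, 0, 0, 10, 8), X = 25.
W^NE = Σw_i − X^NE + (Σα_i)·X^NE = 60 + 5.51·25 = 197.75.
Planner: ∂(Σu_j)/∂x_i = Σα_j − 1 = 5.51 > 0, so everyone contributes w_i; X^SO = 60, W^SO = 60 + 5.51·60 = 390.6.
Deadweight loss = 192.85.

192.85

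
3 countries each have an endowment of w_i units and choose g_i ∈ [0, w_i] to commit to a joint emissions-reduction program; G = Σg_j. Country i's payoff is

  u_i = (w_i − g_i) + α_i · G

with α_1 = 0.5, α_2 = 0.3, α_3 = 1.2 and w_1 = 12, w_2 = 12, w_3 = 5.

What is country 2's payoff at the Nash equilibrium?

13.5

∂u_i/∂g_i = α_i − 1, so country i contributes w_i if α_i > 1, else 0.
α_i > 1 for i ∈ {3}; NE contributions (0, 0, 5), G = 5.
u_2 = (12 − 0) + 0.3·5 = 13.5.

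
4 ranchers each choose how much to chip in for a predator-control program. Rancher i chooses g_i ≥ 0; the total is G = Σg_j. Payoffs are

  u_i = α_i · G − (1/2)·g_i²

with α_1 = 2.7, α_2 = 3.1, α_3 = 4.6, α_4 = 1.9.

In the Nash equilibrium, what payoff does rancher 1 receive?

Rancher i's FOC: ∂u_i/∂g_i = α_i − g_i = 0, so g_i* = α_i.
NE contributions = (2.7, 3.1, 4.6, 1.9); G = 12.3.
u_1 = α_1·G − ½·(g_1)² = 2.7·12.3 − ½·2.7² = 29.565.

29.565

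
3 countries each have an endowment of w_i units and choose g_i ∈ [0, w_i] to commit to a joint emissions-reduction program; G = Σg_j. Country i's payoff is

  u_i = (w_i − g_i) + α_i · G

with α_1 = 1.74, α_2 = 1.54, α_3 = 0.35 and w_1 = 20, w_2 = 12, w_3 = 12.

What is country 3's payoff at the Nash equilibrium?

23.2

∂u_i/∂g_i = α_i − 1, so country i contributes w_i if α_i > 1, else 0.
α_i > 1 for i ∈ {1, 2}; NE contributions (20, 12, 0), G = 32.
u_3 = (12 − 0) + 0.35·32 = 23.2.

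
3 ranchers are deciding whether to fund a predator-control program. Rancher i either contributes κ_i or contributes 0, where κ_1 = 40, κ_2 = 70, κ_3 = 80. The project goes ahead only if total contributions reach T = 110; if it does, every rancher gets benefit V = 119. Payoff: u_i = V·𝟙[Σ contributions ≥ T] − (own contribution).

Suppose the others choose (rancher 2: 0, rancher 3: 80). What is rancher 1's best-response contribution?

40

Others' total = 80. Contributing 40 brings total to 120 ≥ 110: gain V − κ_1 = 79.
Best response: 40.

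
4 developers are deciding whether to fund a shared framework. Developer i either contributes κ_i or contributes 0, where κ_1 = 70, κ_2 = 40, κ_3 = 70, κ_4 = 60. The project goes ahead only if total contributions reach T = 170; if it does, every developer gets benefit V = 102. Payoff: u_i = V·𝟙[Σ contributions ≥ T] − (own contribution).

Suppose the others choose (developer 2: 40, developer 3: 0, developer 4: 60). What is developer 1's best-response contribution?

70

Others' total = 100. Contributing 70 brings total to 170 ≥ 170: gain V − κ_1 = 32.
Best response: 70.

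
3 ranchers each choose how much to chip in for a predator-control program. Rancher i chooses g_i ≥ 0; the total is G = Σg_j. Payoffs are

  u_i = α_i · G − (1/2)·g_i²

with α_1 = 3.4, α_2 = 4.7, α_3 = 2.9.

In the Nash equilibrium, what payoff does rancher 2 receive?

40.655

Rancher i's FOC: ∂u_i/∂g_i = α_i − g_i = 0, so g_i* = α_i.
NE contributions = (3.4, 4.7, 2.9); G = 11.
u_2 = α_2·G − ½·(g_2)² = 4.7·11 − ½·4.7² = 40.655.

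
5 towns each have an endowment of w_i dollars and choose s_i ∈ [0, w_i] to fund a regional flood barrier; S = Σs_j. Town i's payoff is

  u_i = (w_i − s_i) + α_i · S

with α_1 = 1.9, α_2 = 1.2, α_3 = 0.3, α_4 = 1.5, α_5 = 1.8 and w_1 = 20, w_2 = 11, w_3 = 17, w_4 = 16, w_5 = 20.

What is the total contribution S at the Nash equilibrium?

67

∂u_i/∂s_i = α_i − 1, so town i contributes w_i if α_i > 1, else 0.
α_i > 1 for i ∈ {1, 2, 4, 5}; NE contributions (20, 11, 0, 16, 20), S = 67.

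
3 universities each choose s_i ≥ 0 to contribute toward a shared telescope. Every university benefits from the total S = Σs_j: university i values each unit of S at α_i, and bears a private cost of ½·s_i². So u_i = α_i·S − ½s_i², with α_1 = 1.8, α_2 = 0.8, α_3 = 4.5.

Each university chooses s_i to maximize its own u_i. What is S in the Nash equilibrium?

University i's FOC: ∂u_i/∂s_i = α_i − s_i = 0, so s_i* = α_i.
NE contributions = (1.8, 0.8, 4.5); S = 7.1.

7.1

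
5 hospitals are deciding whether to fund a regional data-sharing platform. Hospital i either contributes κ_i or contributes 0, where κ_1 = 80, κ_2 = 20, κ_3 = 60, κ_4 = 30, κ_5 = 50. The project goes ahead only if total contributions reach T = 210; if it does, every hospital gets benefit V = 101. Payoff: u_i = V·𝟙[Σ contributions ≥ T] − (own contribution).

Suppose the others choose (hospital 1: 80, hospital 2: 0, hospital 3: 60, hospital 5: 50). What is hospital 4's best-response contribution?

Others' total = 190. Contributing 30 brings total to 220 ≥ 210: gain V − κ_4 = 71.
Best response: 30.

30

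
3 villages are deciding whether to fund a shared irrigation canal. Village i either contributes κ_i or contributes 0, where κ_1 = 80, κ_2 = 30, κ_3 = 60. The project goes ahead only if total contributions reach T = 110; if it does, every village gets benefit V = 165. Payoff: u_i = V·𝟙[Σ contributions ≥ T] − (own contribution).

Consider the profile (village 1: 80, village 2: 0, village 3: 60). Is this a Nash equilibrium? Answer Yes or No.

Yes

Total = 140 ≥ 110: provided.
Village 1 (pledges 80, payoff 85): dropping to 0 → total 60, payoff 0. No gain.
Village 2 (pledges 0, payoff 165): pledging 30 → total 170, payoff 135. No gain.
Village 3 (pledges 60, payoff 105): dropping to 0 → total 80, payoff 0. No gain.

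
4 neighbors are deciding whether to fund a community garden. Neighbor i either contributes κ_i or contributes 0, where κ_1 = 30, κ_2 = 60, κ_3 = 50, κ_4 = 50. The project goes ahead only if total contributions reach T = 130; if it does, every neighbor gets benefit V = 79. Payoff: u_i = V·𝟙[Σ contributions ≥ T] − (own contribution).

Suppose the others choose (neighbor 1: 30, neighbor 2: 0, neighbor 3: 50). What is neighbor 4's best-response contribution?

Others' total = 80. Contributing 50 brings total to 130 ≥ 130: gain V − κ_4 = 29.
Best response: 50.

50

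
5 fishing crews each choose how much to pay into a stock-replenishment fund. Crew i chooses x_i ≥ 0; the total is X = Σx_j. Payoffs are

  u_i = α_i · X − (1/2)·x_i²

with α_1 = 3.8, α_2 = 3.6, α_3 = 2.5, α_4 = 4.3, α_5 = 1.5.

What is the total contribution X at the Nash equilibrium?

Crew i's FOC: ∂u_i/∂x_i = α_i − x_i = 0, so x_i* = α_i.
NE contributions = (3.8, 3.6, 2.5, 4.3, 1.5); X = 15.7.

15.7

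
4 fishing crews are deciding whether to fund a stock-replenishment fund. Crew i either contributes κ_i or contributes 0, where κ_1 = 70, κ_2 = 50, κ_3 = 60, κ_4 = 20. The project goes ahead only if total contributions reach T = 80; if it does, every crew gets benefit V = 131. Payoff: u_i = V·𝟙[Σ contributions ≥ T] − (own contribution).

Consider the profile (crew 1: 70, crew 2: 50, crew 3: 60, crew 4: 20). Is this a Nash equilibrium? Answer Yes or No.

Total = 200 ≥ 80: provided.
Crew 1 (pledges 70, payoff 61): dropping to 0 → total 130, payoff 131. Profitable deviation.

No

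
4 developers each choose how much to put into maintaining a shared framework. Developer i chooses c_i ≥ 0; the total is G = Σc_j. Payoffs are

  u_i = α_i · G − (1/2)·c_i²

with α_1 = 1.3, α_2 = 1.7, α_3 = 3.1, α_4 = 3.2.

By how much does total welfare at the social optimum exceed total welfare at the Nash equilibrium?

98.705

Developer i's FOC: ∂u_i/∂c_i = α_i − c_i = 0, so c_i* = α_i.
NE contributions = (1.3, 1.7, 3.1, 3.2); G = 9.3.
W^NE = (Σα)·G − ½Σα_i² = 9.3² − ½·24.43 = 74.275.
Planner sets c_i = Σα_j = 9.3 for every i, so G^SO = 4·9.3 = 37.2.
W^SO = (Σα)·G^SO − ½·4·(Σα)² = (4/2)·9.3² = 172.98.
Deadweight loss = W^SO − W^NE = 98.705.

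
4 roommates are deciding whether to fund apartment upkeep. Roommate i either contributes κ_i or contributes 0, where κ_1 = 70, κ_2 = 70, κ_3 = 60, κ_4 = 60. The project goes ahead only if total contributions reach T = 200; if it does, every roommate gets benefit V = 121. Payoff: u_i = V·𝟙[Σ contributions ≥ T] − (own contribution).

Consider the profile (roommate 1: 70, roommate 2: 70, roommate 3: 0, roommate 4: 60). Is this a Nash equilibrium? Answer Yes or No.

Yes

Total = 200 ≥ 200: provided.
Roommate 1 (pledges 70, payoff 51): dropping to 0 → total 130, payoff 0. No gain.
Roommate 2 (pledges 70, payoff 51): dropping to 0 → total 130, payoff 0. No gain.
Roommate 3 (pledges 0, payoff 121): pledging 60 → total 260, payoff 61. No gain.
Roommate 4 (pledges 60, payoff 61): dropping to 0 → total 140, payoff 0. No gain.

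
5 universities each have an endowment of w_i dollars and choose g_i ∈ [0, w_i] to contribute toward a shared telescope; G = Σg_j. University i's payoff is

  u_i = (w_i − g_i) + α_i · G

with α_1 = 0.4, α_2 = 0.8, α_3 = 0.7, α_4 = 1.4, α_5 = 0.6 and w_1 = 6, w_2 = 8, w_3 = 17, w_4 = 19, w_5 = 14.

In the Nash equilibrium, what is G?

∂u_i/∂g_i = α_i − 1, so university i contributes w_i if α_i > 1, else 0.
α_i > 1 for i ∈ {4}; NE contributions (0, 0, 0, 19, 0), G = 19.

19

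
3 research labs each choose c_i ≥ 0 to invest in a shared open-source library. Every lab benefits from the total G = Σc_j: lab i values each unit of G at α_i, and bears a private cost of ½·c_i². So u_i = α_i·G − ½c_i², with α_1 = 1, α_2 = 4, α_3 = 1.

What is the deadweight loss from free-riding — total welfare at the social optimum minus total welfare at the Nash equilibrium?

Lab i's FOC: ∂u_i/∂c_i = α_i − c_i = 0, so c_i* = α_i.
NE contributions = (1, 4, 1); G = 6.
W^NE = (Σα)·G − ½Σα_i² = 6² − ½·18 = 27.
Planner sets c_i = Σα_j = 6 for every i, so G^SO = 3·6 = 18.
W^SO = (Σα)·G^SO − ½·3·(Σα)² = (3/2)·6² = 54.
Deadweight loss = W^SO − W^NE = 27.

27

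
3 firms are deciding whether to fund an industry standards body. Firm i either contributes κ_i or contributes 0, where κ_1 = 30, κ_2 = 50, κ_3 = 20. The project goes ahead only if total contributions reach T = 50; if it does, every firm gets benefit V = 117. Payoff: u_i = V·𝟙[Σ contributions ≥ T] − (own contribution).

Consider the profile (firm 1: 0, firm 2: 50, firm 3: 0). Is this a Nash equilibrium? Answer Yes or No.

Total = 50 ≥ 50: provided.
Firm 1 (pledges 0, payoff 117): pledging 30 → total 80, payoff 87. No gain.
Firm 2 (pledges 50, payoff 67): dropping to 0 → total 0, payoff 0. No gain.
Firm 3 (pledges 0, payoff 117): pledging 20 → total 70, payoff 97. No gain.

Yes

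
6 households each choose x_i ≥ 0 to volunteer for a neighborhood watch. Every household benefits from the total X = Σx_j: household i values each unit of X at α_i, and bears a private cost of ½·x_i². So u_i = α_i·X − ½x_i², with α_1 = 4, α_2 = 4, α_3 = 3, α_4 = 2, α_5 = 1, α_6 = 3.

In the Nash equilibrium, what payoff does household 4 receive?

Household i's FOC: ∂u_i/∂x_i = α_i − x_i = 0, so x_i* = α_i.
NE contributions = (4, 4, 3, 2, 1, 3); X = 17.
u_4 = α_4·X − ½·(x_4)² = 2·17 − ½·2² = 32.

32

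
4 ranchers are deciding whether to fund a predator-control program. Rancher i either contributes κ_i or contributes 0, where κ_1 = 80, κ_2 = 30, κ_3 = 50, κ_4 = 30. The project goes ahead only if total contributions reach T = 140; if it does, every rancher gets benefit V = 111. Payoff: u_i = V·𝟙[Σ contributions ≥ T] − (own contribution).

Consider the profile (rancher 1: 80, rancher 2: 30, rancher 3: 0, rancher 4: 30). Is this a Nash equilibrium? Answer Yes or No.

Yes

Total = 140 ≥ 140: provided.
Rancher 1 (pledges 80, payoff 31): dropping to 0 → total 60, payoff 0. No gain.
Rancher 2 (pledges 30, payoff 81): dropping to 0 → total 110, payoff 0. No gain.
Rancher 3 (pledges 0, payoff 111): pledging 50 → total 190, payoff 61. No gain.
Rancher 4 (pledges 30, payoff 81): dropping to 0 → total 110, payoff 0. No gain.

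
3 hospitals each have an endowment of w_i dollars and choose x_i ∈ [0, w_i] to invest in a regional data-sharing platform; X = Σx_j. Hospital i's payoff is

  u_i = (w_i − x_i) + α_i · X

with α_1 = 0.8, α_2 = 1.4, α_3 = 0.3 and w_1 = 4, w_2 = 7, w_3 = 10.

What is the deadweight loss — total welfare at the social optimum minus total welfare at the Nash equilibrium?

21

∂u_i/∂x_i = α_i − 1, so hospital i contributes w_i if α_i > 1, else 0.
α_i > 1 for i ∈ {2}; NE contributions (0, 7, 0), X = 7.
W^NE = Σw_i − X^NE + (Σα_i)·X^NE = 21 + 1.5·7 = 31.5.
Planner: ∂(Σu_j)/∂x_i = Σα_j − 1 = 1.5 > 0, so everyone contributes w_i; X^SO = 21, W^SO = 21 + 1.5·21 = 52.5.
Deadweight loss = 21.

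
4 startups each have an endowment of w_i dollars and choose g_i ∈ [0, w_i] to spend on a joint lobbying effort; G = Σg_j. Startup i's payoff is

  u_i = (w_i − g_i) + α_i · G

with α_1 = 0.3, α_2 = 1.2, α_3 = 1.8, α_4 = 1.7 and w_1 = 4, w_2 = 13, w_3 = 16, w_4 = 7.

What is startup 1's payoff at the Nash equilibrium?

∂u_i/∂g_i = α_i − 1, so startup i contributes w_i if α_i > 1, else 0.
α_i > 1 for i ∈ {2, 3, 4}; NE contributions (0, 13, 16, 7), G = 36.
u_1 = (4 − 0) + 0.3·36 = 14.8.

14.8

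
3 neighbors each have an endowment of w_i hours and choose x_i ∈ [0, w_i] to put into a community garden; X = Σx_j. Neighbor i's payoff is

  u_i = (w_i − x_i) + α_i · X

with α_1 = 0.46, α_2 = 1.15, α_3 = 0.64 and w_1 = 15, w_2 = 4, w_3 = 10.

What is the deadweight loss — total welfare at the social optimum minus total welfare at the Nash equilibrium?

31.25

∂u_i/∂x_i = α_i − 1, so neighbor i contributes w_i if α_i > 1, else 0.
α_i > 1 for i ∈ {2}; NE contributions (0, 4, 0), X = 4.
W^NE = Σw_i − X^NE + (Σα_i)·X^NE = 29 + 1.25·4 = 34.
Planner: ∂(Σu_j)/∂x_i = Σα_j − 1 = 1.25 > 0, so everyone contributes w_i; X^SO = 29, W^SO = 29 + 1.25·29 = 65.25.
Deadweight loss = 31.25.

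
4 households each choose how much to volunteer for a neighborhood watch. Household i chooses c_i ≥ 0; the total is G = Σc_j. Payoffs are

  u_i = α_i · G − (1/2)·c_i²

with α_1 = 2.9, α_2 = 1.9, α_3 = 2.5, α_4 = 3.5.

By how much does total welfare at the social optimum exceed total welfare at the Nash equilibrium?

Household i's FOC: ∂u_i/∂c_i = α_i − c_i = 0, so c_i* = α_i.
NE contributions = (2.9, 1.9, 2.5, 3.5); G = 10.8.
W^NE = (Σα)·G − ½Σα_i² = 10.8² − ½·30.52 = 101.38.
Planner sets c_i = Σα_j = 10.8 for every i, so G^SO = 4·10.8 = 43.2.
W^SO = (Σα)·G^SO − ½·4·(Σα)² = (4/2)·10.8² = 233.28.
Deadweight loss = W^SO − W^NE = 131.9.

131.9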